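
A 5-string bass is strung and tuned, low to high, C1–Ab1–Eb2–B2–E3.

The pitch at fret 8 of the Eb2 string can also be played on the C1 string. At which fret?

23

Eb2 at fret 8 is Eb2 + 8 semitones = B2.
The open C1 string is 15 semitones below the open Eb2, so the same pitch on the C1 string lies at fret 8 + 15 = 23.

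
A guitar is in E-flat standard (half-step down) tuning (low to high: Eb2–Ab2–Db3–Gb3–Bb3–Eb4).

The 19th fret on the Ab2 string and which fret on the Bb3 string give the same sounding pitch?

5

Fret 19 on Ab2 is MIDI 44 + 19 = 63 (Eb4). On the Bb3 string (open MIDI 58), that pitch is 63 − 58 = fret 5.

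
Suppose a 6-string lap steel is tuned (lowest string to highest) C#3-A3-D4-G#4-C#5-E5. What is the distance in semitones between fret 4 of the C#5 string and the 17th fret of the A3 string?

C#5 at fret 4 → F5 (MIDI 77); A3 at fret 17 → D5 (MIDI 74).
77 − 74 = 3, so the two pitches are 3 semitones apart, with F5 the higher.

3 semitones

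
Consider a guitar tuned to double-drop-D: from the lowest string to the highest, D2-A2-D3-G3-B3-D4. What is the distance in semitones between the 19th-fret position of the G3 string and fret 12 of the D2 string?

G3 at fret 19 → D5 (MIDI 74); D2 at fret 12 → D3 (MIDI 50).
74 − 50 = 24, so the two pitches are 24 semitones apart, with D5 the higher.

24 semitones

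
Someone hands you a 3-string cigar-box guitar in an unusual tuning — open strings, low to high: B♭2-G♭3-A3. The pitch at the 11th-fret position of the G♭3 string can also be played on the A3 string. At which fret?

8

Fret 11 on G♭3 is MIDI 54 + 11 = 65 (F4). On the A3 string (open MIDI 57), that pitch is 65 − 57 = fret 8.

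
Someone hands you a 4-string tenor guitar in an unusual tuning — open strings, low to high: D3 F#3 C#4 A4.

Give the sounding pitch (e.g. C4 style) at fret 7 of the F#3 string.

The open F#3 string plus 7 semitones: F#–G–G#–A–A#–B–C–C#.
The walk passes from B into C once, so the octave number goes from 3 to 4.
(Equivalently spelled Db4.)

C#4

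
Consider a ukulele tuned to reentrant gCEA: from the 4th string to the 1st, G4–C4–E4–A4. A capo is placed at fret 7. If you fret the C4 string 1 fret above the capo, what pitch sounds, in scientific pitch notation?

The capo raises the open C4 by 7 semitones to G4; fretting 1 more gives C4 + 7 + 1 = C4 + 8 semitones = G♯4.

G♯4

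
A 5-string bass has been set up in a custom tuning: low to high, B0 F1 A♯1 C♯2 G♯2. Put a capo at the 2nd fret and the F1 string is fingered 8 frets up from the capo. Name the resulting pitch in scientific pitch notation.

D♯2

The capo raises the open F1 by 2 semitones to G1; fretting 8 more gives F1 + 2 + 8 = F1 + 10 semitones = D♯2.
(Also written E♭.)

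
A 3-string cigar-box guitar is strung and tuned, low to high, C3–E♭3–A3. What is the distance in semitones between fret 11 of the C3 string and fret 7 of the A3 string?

C3 at fret 11 → B3 (MIDI 59); A3 at fret 7 → E4 (MIDI 64).
59 − 64 = -5, so the two pitches are 5 semitones apart, with E4 the higher.

5 semitones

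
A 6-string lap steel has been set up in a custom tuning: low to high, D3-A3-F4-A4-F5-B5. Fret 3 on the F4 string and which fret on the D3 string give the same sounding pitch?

F4 at fret 3 is F4 + 3 semitones = G#4.
The open D3 string is 15 semitones below the open F4, so the same pitch on the D3 string lies at fret 3 + 15 = 18.

18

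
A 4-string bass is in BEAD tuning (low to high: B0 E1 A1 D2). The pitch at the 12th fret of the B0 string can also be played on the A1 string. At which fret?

Fret 12 on B0 is MIDI 23 + 12 = 35 (B1). On the A1 string (open MIDI 33), that pitch is 35 − 33 = fret 2.

2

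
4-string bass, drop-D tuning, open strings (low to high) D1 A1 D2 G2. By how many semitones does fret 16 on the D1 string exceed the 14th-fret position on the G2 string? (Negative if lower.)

D1 at fret 16 → F♯2 (MIDI 42); G2 at fret 14 → A3 (MIDI 57).
42 − 57 = -15, so the two pitches are 15 semitones apart.

-15 semitones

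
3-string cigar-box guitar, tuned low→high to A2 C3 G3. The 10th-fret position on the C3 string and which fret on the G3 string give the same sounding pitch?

3

Fret 10 on C3 is MIDI 48 + 10 = 58 (B♭3). On the G3 string (open MIDI 55), that pitch is 58 − 55 = fret 3.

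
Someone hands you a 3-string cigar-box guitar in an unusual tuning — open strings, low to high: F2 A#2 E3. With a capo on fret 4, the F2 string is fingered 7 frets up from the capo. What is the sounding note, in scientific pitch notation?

The capo raises the open F2 by 4 semitones to A2; fretting 7 more gives F2 + 4 + 7 = F2 + 11 semitones = E3.

E3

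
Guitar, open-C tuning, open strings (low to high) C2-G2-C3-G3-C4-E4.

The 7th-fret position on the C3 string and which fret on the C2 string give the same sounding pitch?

19

Fret 7 on C3 is MIDI 48 + 7 = 55 (G3). On the C2 string (open MIDI 36), that pitch is 55 − 36 = fret 19.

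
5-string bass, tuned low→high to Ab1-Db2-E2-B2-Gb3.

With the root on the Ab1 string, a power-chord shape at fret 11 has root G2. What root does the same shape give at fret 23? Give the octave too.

Moving from fret 11 to fret 23 shifts the root by 12 semitones.
G2 up 12 semitones is G3.

G3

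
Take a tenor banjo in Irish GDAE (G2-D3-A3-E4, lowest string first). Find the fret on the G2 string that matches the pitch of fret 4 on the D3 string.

11

D3 at fret 4 is D3 + 4 semitones = F#3.
The open G2 string is 7 semitones below the open D3, so the same pitch on the G2 string lies at fret 4 + 7 = 11.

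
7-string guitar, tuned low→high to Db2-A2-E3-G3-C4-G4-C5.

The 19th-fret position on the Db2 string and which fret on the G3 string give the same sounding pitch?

Fret 19 on Db2 is MIDI 37 + 19 = 56 (Ab3). On the G3 string (open MIDI 55), that pitch is 56 − 55 = fret 1.

1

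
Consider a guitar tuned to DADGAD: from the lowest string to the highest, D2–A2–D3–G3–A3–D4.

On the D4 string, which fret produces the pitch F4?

3

F4 is 3 semitones above the open D4 (D–D#–E–F), so it sits at fret 3.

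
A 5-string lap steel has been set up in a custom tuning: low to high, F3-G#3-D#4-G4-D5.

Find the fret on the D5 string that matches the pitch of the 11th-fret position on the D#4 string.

0

D#4 at fret 11 is D#4 + 11 semitones = D5.
The open D5 string is 11 semitones above the open D#4, so the same pitch on the D5 string lies at fret 11 − 11 = 0.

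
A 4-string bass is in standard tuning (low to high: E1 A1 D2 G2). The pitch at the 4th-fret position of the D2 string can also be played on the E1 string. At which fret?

14

Fret 4 on D2 is MIDI 38 + 4 = 42 (F♯2). On the E1 string (open MIDI 28), that pitch is 42 − 28 = fret 14.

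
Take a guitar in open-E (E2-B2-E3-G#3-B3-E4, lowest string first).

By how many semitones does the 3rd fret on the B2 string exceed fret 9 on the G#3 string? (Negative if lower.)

B2 at fret 3 → D3 (MIDI 50); G#3 at fret 9 → F4 (MIDI 65).
50 − 65 = -15, so the two pitches are 15 semitones apart.

-15 semitones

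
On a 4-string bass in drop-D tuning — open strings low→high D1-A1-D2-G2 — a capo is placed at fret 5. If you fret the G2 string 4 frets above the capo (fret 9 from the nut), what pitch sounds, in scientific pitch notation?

The capo raises the open G2 by 5 semitones to C3; fretting 4 more gives G2 + 5 + 4 = G2 + 9 semitones = E3.

E3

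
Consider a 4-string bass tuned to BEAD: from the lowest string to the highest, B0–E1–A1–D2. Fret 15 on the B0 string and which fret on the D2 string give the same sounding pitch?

0

B0 at fret 15 is B0 + 15 semitones = D2.
The open D2 string is 15 semitones above the open B0, so the same pitch on the D2 string lies at fret 15 − 15 = 0.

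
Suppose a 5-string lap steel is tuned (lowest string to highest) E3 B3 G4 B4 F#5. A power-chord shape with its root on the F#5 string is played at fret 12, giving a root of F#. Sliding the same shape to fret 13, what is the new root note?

Moving from fret 12 to fret 13 shifts the root by 1 semitone.
F# up 1 semitone is G.

G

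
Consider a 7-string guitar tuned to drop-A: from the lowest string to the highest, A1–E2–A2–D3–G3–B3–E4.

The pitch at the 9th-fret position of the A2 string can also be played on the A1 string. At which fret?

21

A2 at fret 9 is A2 + 9 semitones = F#3.
The open A1 string is 12 semitones below the open A2, so the same pitch on the A1 string lies at fret 9 + 12 = 21.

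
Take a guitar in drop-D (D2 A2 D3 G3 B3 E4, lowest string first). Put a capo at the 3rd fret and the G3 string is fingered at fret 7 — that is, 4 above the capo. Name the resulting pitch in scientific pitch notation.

The capo raises the open G3 by 3 semitones to A#3; fretting 4 more gives G3 + 3 + 4 = G3 + 7 semitones = D4.

D4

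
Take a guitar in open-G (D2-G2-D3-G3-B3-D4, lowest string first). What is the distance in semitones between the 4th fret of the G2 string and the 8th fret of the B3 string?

20 semitones

G2 at fret 4 → B2 (MIDI 47); B3 at fret 8 → G4 (MIDI 67).
47 − 67 = -20, so the two pitches are 20 semitones apart, with G4 the higher.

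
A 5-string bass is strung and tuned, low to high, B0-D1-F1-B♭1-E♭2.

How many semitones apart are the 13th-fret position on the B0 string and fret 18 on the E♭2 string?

B0 at fret 13 → C2 (MIDI 36); E♭2 at fret 18 → A3 (MIDI 57).
36 − 57 = -21, so the two pitches are 21 semitones apart, with A3 the higher.

21 semitones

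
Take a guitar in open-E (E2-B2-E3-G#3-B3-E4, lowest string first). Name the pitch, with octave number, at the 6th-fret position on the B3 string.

F4

Each fret is one semitone, so B3 + 6 = F4.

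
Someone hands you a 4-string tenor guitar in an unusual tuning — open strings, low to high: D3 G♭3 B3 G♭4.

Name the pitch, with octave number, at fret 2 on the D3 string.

E3

The open D3 string plus 2 semitones: D–Eb–E.
No B→C boundary is crossed, so the octave stays at 3.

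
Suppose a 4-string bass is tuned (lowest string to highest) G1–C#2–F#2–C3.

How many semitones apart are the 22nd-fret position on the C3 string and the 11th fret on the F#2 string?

C3 at fret 22 → A#4 (MIDI 70); F#2 at fret 11 → F3 (MIDI 53).
70 − 53 = 17, so the two pitches are 17 semitones apart, with A#4 the higher.

17 semitones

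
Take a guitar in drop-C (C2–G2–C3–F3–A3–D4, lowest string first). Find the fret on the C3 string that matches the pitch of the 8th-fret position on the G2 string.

3

G2 at fret 8 is G2 + 8 semitones = D#3.
The open C3 string is 5 semitones above the open G2, so the same pitch on the C3 string lies at fret 8 − 5 = 3.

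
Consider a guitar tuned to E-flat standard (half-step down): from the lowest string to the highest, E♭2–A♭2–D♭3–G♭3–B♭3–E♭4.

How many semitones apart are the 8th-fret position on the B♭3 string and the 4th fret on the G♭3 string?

B♭3 at fret 8 → G♭4 (MIDI 66); G♭3 at fret 4 → B♭3 (MIDI 58).
66 − 58 = 8, so the two pitches are 8 semitones apart, with G♭4 the higher.

8 semitones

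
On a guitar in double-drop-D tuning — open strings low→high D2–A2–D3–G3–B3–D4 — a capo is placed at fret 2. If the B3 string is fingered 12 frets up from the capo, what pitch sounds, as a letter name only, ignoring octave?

The capo raises the open B3 by 2 semitones to C♯4; fretting 12 more gives B3 + 2 + 12 = B3 + 14 semitones, landing on C♯.
(Also written D♭.)

C♯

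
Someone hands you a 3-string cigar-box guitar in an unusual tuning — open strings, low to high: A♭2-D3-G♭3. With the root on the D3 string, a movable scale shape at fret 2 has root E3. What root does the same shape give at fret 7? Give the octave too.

Moving from fret 2 to fret 7 shifts the root by 5 semitones.
E3 up 5 semitones is A3.

A3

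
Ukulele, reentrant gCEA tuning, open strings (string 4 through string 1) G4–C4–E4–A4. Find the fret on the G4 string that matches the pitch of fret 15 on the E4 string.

12

Fret 15 on E4 is MIDI 64 + 15 = 79 (G5). On the G4 string (open MIDI 67), that pitch is 79 − 67 = fret 12.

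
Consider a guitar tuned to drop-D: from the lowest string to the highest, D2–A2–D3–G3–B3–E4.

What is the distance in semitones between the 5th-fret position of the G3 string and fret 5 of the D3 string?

5 semitones

G3 at fret 5 → C4 (MIDI 60); D3 at fret 5 → G3 (MIDI 55).
60 − 55 = 5, so the two pitches are 5 semitones apart, with C4 the higher.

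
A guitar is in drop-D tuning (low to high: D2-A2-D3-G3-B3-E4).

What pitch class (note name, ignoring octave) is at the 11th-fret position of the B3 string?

A#

B3 is MIDI 59. Adding 11 gives 70; 70 mod 12 = 10, i.e. A#.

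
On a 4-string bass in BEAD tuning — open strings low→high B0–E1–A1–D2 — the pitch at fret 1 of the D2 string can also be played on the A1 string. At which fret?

6

D2 at fret 1 is D2 + 1 semitone = D#2.
The open A1 string is 5 semitones below the open D2, so the same pitch on the A1 string lies at fret 1 + 5 = 6.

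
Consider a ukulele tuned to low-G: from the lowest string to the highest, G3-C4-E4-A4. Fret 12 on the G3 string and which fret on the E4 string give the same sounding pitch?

3

Fret 12 on G3 is MIDI 55 + 12 = 67 (G4). On the E4 string (open MIDI 64), that pitch is 67 − 64 = fret 3.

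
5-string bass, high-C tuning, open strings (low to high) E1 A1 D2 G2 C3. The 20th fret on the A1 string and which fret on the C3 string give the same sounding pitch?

Fret 20 on A1 is MIDI 33 + 20 = 53 (F3). On the C3 string (open MIDI 48), that pitch is 53 − 48 = fret 5.

5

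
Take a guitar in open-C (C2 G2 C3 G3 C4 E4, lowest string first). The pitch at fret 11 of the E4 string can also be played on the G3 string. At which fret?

E4 at fret 11 is E4 + 11 semitones = D♯5.
The open G3 string is 9 semitones below the open E4, so the same pitch on the G3 string lies at fret 11 + 9 = 20.

20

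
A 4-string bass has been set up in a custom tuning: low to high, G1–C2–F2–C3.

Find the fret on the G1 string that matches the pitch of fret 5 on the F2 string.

15

F2 at fret 5 is F2 + 5 semitones = Bb2.
The open G1 string is 10 semitones below the open F2, so the same pitch on the G1 string lies at fret 5 + 10 = 15.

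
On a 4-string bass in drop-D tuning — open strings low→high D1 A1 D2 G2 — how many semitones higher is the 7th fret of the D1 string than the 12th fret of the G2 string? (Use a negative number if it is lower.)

-22 semitones

D1 at fret 7 → A1 (MIDI 33); G2 at fret 12 → G3 (MIDI 55).
33 − 55 = -22, so the two pitches are 22 semitones apart.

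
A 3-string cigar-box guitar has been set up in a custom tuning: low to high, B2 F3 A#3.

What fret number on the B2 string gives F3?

F3 is 6 semitones above the open B2 (B–C–C#–D–D#–E–F), so it sits at fret 6.

6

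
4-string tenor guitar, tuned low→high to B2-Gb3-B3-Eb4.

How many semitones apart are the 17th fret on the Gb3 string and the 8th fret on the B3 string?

4 semitones

Gb3 at fret 17 → B4 (MIDI 71); B3 at fret 8 → G4 (MIDI 67).
71 − 67 = 4, so the two pitches are 4 semitones apart, with B4 the higher.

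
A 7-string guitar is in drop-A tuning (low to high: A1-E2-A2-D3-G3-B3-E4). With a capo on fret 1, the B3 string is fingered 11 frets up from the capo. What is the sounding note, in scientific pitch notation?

The capo raises the open B3 by 1 semitone to C4; fretting 11 more gives B3 + 1 + 11 = B3 + 12 semitones = B4.

B4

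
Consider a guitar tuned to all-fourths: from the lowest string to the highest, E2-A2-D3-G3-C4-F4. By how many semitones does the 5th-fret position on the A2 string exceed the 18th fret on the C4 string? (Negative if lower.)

A2 at fret 5 → D3 (MIDI 50); C4 at fret 18 → F#5 (MIDI 78).
50 − 78 = -28, so the two pitches are 28 semitones apart.

-28 semitones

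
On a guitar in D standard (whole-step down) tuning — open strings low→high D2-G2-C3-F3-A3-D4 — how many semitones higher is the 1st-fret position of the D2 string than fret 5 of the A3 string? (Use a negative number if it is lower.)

-23 semitones

D2 at fret 1 → D#2 (MIDI 39); A3 at fret 5 → D4 (MIDI 62).
39 − 62 = -23, so the two pitches are 23 semitones apart.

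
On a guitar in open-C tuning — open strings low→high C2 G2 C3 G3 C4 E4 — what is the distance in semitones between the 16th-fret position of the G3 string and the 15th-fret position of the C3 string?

G3 at fret 16 → B4 (MIDI 71); C3 at fret 15 → D#4 (MIDI 63).
71 − 63 = 8, so the two pitches are 8 semitones apart, with B4 the higher.

8 semitones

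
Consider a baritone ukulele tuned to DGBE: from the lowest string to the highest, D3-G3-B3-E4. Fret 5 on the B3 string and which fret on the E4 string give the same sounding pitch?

0

Fret 5 on B3 is MIDI 59 + 5 = 64 (E4). On the E4 string (open MIDI 64), that pitch is 64 − 64 = fret 0.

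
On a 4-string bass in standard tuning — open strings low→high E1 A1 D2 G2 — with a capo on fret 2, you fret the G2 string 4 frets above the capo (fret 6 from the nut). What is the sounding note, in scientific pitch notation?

The capo raises the open G2 by 2 semitones to A2; fretting 4 more gives G2 + 2 + 4 = G2 + 6 semitones = C#3.
(Also written Db.)

C#3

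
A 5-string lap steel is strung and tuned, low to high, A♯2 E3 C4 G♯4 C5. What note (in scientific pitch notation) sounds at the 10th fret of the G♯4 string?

F♯5

The open G♯4 string plus 10 semitones: G#–A–A#–B–…–E–F–F#.
The walk passes from B into C once, so the octave number goes from 4 to 5.
(Equivalently spelled G♭5.)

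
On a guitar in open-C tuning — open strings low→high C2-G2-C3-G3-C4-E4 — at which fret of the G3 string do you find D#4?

8

D#4 is 8 semitones above the open G3 (G–G#–A–A#–B–C–C#–D–D#), so it sits at fret 8.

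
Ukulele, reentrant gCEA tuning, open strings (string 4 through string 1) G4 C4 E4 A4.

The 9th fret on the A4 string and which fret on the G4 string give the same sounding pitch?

11

A4 at fret 9 is A4 + 9 semitones = F#5.
The open G4 string is 2 semitones below the open A4, so the same pitch on the G4 string lies at fret 9 + 2 = 11.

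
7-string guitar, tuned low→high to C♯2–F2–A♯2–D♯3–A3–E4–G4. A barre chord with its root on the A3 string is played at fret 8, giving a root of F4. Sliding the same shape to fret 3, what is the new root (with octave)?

C4

Moving from fret 8 to fret 3 shifts the root by -5 semitones.
F4 down 5 semitones is C4.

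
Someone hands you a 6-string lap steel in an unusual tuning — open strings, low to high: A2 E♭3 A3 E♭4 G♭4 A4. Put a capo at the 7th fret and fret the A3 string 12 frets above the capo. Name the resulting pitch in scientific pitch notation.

The capo raises the open A3 by 7 semitones to E4; fretting 12 more gives A3 + 7 + 12 = A3 + 19 semitones = E5.

E5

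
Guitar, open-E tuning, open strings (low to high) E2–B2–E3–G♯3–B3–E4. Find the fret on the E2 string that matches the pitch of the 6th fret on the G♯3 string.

G♯3 at fret 6 is G♯3 + 6 semitones = D4.
The open E2 string is 16 semitones below the open G♯3, so the same pitch on the E2 string lies at fret 6 + 16 = 22.

22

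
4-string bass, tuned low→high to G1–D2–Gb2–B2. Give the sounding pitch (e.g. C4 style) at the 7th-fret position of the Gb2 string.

Db3

Each fret is one semitone, so Gb2 + 7 = Db3.
(Equivalently spelled C#3.)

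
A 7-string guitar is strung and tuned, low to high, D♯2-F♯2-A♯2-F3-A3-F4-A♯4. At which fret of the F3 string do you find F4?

12

F4 is 12 semitones above the open F3 (F–F#–G–G#–…–D#–E–F), so it sits at fret 12.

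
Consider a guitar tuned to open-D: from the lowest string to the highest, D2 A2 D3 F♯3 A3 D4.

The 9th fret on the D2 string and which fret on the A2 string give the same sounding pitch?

Fret 9 on D2 is MIDI 38 + 9 = 47 (B2). On the A2 string (open MIDI 45), that pitch is 47 − 45 = fret 2.

2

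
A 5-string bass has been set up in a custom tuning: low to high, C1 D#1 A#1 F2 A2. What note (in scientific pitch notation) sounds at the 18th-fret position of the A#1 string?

A#1 is MIDI 34. Adding 18 gives 52, which is E3.

E3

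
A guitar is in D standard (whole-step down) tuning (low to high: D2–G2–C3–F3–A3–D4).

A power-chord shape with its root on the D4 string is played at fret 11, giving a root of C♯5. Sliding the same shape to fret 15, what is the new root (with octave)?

Moving from fret 11 to fret 15 shifts the root by 4 semitones.
C♯5 up 4 semitones is F5.

F5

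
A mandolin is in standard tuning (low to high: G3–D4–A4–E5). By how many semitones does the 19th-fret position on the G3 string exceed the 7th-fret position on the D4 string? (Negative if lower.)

G3 at fret 19 → D5 (MIDI 74); D4 at fret 7 → A4 (MIDI 69).
74 − 69 = 5, so the two pitches are 5 semitones apart.

5 semitones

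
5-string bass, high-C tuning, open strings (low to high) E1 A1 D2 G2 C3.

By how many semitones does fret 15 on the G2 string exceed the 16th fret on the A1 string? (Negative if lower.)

G2 at fret 15 → A#3 (MIDI 58); A1 at fret 16 → C#3 (MIDI 49).
58 − 49 = 9, so the two pitches are 9 semitones apart.

9 semitones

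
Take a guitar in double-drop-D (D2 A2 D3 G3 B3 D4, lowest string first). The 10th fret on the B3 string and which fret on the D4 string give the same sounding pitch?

Fret 10 on B3 is MIDI 59 + 10 = 69 (A4). On the D4 string (open MIDI 62), that pitch is 69 − 62 = fret 7.

7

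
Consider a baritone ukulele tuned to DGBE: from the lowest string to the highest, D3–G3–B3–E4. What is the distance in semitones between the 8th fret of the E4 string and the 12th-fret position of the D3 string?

E4 at fret 8 → C5 (MIDI 72); D3 at fret 12 → D4 (MIDI 62).
72 − 62 = 10, so the two pitches are 10 semitones apart, with C5 the higher.

10 semitones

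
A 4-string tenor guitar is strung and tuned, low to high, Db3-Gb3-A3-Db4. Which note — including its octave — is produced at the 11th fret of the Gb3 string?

F4

Each fret is one semitone, so Gb3 + 11 = F4.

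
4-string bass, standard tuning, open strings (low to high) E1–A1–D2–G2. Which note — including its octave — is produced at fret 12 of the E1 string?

E2

Each fret is one semitone, so E1 + 12 = E2.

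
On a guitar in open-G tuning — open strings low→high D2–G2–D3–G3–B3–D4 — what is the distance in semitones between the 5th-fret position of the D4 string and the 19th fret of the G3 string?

7 semitones

D4 at fret 5 → G4 (MIDI 67); G3 at fret 19 → D5 (MIDI 74).
67 − 74 = -7, so the two pitches are 7 semitones apart, with D5 the higher.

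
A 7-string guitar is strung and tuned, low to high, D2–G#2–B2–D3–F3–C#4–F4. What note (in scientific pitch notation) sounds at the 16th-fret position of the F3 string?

A4

F3 is MIDI 53. Adding 16 gives 69, which is A4.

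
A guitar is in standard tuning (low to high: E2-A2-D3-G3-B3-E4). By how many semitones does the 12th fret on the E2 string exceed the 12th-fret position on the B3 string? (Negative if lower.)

E2 at fret 12 → E3 (MIDI 52); B3 at fret 12 → B4 (MIDI 71).
52 − 71 = -19, so the two pitches are 19 semitones apart.

-19 semitones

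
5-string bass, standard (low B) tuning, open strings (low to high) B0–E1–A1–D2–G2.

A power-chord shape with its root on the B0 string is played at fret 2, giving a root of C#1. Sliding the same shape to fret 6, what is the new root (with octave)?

Moving from fret 2 to fret 6 shifts the root by 4 semitones.
C#1 up 4 semitones is F1.

F1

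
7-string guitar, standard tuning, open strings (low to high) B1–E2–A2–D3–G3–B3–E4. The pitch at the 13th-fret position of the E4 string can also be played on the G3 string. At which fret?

Fret 13 on E4 is MIDI 64 + 13 = 77 (F5). On the G3 string (open MIDI 55), that pitch is 77 − 55 = fret 22.

22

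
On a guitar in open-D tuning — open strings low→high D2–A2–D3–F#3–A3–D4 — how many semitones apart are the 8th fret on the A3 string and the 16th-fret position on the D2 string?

11 semitones

A3 at fret 8 → F4 (MIDI 65); D2 at fret 16 → F#3 (MIDI 54).
65 − 54 = 11, so the two pitches are 11 semitones apart, with F4 the higher.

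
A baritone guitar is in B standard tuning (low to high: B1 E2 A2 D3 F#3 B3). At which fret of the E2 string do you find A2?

A2 is 5 semitones above the open E2 (E–F–F#–G–G#–A), so it sits at fret 5.

5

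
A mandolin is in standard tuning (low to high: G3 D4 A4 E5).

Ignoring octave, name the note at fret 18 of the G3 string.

C#

G3 is MIDI 55. Adding 18 gives 73; 73 mod 12 = 1, i.e. C#.
(Equivalently spelled Db.)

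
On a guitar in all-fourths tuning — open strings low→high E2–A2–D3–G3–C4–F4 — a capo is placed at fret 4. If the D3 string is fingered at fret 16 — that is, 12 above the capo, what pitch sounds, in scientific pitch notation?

F#4

The capo raises the open D3 by 4 semitones to F#3; fretting 12 more gives D3 + 4 + 12 = D3 + 16 semitones = F#4.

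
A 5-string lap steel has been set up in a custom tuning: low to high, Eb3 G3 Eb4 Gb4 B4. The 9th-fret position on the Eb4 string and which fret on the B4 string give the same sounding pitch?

1

Fret 9 on Eb4 is MIDI 63 + 9 = 72 (C5). On the B4 string (open MIDI 71), that pitch is 72 − 71 = fret 1.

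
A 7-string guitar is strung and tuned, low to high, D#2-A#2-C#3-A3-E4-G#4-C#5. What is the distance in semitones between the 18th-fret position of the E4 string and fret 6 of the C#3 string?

27 semitones

E4 at fret 18 → A#5 (MIDI 82); C#3 at fret 6 → G3 (MIDI 55).
82 − 55 = 27, so the two pitches are 27 semitones apart, with A#5 the higher.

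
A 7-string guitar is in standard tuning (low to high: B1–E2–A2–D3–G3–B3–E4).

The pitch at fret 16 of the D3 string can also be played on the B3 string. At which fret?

D3 at fret 16 is D3 + 16 semitones = F#4.
The open B3 string is 9 semitones above the open D3, so the same pitch on the B3 string lies at fret 16 − 9 = 7.

7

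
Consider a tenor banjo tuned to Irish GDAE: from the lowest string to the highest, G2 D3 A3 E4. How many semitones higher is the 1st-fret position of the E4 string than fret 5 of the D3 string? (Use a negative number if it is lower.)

E4 at fret 1 → F4 (MIDI 65); D3 at fret 5 → G3 (MIDI 55).
65 − 55 = 10, so the two pitches are 10 semitones apart.

10 semitones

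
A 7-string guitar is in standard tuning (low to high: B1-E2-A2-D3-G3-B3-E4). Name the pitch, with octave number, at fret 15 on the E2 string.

Each fret is one semitone, so E2 + 15 = G3.

G3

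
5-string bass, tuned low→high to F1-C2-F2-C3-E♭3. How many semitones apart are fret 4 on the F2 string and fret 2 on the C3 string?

F2 at fret 4 → A2 (MIDI 45); C3 at fret 2 → D3 (MIDI 50).
45 − 50 = -5, so the two pitches are 5 semitones apart, with D3 the higher.

5 semitones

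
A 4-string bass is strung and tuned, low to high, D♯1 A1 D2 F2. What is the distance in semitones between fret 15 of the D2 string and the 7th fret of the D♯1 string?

D2 at fret 15 → F3 (MIDI 53); D♯1 at fret 7 → A♯1 (MIDI 34).
53 − 34 = 19, so the two pitches are 19 semitones apart, with F3 the higher.

19 semitones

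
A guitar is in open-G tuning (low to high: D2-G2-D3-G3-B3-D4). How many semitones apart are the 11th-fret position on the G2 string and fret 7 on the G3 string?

8 semitones

G2 at fret 11 → F♯3 (MIDI 54); G3 at fret 7 → D4 (MIDI 62).
54 − 62 = -8, so the two pitches are 8 semitones apart, with D4 the higher.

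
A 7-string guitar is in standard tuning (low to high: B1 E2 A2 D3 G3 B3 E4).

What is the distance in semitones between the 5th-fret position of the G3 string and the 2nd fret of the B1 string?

23 semitones

G3 at fret 5 → C4 (MIDI 60); B1 at fret 2 → C#2 (MIDI 37).
60 − 37 = 23, so the two pitches are 23 semitones apart, with C4 the higher.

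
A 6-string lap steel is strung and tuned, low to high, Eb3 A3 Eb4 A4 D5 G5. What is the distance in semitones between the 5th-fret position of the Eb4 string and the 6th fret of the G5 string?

Eb4 at fret 5 → Ab4 (MIDI 68); G5 at fret 6 → Db6 (MIDI 85).
68 − 85 = -17, so the two pitches are 17 semitones apart, with Db6 the higher.

17 semitones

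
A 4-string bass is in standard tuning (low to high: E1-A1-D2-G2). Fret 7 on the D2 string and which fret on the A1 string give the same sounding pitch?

12

D2 at fret 7 is D2 + 7 semitones = A2.
The open A1 string is 5 semitones below the open D2, so the same pitch on the A1 string lies at fret 7 + 5 = 12.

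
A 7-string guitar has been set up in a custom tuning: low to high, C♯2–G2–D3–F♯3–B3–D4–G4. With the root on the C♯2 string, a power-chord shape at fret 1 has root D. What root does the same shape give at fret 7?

Moving from fret 1 to fret 7 shifts the root by 6 semitones.
D up 6 semitones is G♯.

G♯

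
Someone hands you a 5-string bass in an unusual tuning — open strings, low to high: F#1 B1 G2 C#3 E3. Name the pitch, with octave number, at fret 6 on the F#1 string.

C2

The open F#1 string plus 6 semitones: F#–G–G#–A–A#–B–C.
The walk passes from B into C once, so the octave number goes from 1 to 2.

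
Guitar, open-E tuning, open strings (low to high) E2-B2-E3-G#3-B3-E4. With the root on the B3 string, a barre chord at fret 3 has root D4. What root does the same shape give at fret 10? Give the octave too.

Moving from fret 3 to fret 10 shifts the root by 7 semitones.
D4 up 7 semitones is A4.

A4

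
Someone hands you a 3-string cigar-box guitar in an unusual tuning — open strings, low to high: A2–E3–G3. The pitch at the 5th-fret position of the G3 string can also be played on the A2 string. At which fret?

15

Fret 5 on G3 is MIDI 55 + 5 = 60 (C4). On the A2 string (open MIDI 45), that pitch is 60 − 45 = fret 15.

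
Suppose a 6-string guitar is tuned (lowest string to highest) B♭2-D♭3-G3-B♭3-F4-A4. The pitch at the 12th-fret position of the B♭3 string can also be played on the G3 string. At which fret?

15

B♭3 at fret 12 is B♭3 + 12 semitones = B♭4.
The open G3 string is 3 semitones below the open B♭3, so the same pitch on the G3 string lies at fret 12 + 3 = 15.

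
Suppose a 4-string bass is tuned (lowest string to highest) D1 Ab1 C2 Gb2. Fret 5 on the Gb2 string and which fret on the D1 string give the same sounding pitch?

21

Fret 5 on Gb2 is MIDI 42 + 5 = 47 (B2). On the D1 string (open MIDI 26), that pitch is 47 − 26 = fret 21.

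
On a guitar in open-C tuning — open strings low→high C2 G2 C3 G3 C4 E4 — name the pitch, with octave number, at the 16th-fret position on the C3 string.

E4

C3 is MIDI 48. Adding 16 gives 64, which is E4.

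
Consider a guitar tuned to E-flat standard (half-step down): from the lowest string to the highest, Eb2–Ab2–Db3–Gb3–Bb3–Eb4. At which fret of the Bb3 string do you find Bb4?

12

Bb4 is 12 semitones above the open Bb3 (Bb–B–C–Db–…–Ab–A–Bb), so it sits at fret 12.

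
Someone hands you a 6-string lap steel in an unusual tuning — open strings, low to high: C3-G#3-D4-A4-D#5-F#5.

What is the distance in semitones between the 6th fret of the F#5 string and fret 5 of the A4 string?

10 semitones

F#5 at fret 6 → C6 (MIDI 84); A4 at fret 5 → D5 (MIDI 74).
84 − 74 = 10, so the two pitches are 10 semitones apart, with C6 the higher.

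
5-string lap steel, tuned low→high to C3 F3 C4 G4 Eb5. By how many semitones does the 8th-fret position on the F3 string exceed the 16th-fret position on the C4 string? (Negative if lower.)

F3 at fret 8 → Db4 (MIDI 61); C4 at fret 16 → E5 (MIDI 76).
61 − 76 = -15, so the two pitches are 15 semitones apart.

-15 semitones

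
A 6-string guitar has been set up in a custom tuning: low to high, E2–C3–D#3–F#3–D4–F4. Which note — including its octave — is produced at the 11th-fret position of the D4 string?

C#5

The open D4 string plus 11 semitones: D–D#–E–F–…–B–C–C#.
The walk passes from B into C once, so the octave number goes from 4 to 5.
(Equivalently spelled Db5.)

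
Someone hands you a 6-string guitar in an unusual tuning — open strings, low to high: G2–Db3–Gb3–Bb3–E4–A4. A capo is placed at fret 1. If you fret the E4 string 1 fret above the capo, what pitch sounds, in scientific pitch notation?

Gb4

The capo raises the open E4 by 1 semitone to F4; fretting 1 more gives E4 + 1 + 1 = E4 + 2 semitones = Gb4.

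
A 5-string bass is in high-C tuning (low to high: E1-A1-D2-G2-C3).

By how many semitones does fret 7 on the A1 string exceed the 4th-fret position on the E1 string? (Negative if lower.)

A1 at fret 7 → E2 (MIDI 40); E1 at fret 4 → G♯1 (MIDI 32).
40 − 32 = 8, so the two pitches are 8 semitones apart.

8 semitones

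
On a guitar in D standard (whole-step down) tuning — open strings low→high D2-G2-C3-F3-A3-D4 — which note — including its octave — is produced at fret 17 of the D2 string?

Each fret is one semitone, so D2 + 17 = G3.

G3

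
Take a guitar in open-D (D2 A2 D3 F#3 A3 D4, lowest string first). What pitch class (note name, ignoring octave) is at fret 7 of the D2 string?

A

The open D2 string plus 7 semitones: D–D#–E–F–F#–G–G#–A.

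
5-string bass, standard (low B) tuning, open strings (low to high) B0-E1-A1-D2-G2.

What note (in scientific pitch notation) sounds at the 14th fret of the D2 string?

E3

D2 is MIDI 38. Adding 14 gives 52, which is E3.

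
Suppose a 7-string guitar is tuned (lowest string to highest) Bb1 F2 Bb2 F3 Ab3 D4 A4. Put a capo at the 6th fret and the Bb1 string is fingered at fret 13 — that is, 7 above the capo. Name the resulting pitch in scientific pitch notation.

B2

The capo raises the open Bb1 by 6 semitones to E2; fretting 7 more gives Bb1 + 6 + 7 = Bb1 + 13 semitones = B2.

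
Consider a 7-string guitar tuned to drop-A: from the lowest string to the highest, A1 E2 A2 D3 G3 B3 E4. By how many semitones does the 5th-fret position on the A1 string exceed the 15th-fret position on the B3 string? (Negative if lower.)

-36 semitones

A1 at fret 5 → D2 (MIDI 38); B3 at fret 15 → D5 (MIDI 74).
38 − 74 = -36, so the two pitches are 36 semitones apart.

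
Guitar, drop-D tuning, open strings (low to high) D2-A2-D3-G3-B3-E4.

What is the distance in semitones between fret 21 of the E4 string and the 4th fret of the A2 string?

36 semitones

E4 at fret 21 → C#6 (MIDI 85); A2 at fret 4 → C#3 (MIDI 49).
85 − 49 = 36, so the two pitches are 36 semitones apart, with C#6 the higher.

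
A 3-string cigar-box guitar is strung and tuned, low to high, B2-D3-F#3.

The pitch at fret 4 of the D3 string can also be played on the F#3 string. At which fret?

0

Fret 4 on D3 is MIDI 50 + 4 = 54 (F#3). On the F#3 string (open MIDI 54), that pitch is 54 − 54 = fret 0.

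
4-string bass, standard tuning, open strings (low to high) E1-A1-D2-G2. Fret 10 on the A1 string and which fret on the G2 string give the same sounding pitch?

0

A1 at fret 10 is A1 + 10 semitones = G2.
The open G2 string is 10 semitones above the open A1, so the same pitch on the G2 string lies at fret 10 − 10 = 0.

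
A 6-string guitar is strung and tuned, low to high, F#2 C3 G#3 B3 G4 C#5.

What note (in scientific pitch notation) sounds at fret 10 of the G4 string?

F5

G4 is MIDI 67. Adding 10 gives 77, which is F5.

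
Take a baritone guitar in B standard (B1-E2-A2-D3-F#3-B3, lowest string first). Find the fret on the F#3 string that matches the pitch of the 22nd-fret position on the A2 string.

A2 at fret 22 is A2 + 22 semitones = G4.
The open F#3 string is 9 semitones above the open A2, so the same pitch on the F#3 string lies at fret 22 − 9 = 13.

13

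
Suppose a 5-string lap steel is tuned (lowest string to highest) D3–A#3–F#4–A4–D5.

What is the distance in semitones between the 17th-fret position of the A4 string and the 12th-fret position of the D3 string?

A4 at fret 17 → D6 (MIDI 86); D3 at fret 12 → D4 (MIDI 62).
86 − 62 = 24, so the two pitches are 24 semitones apart, with D6 the higher.

24 semitones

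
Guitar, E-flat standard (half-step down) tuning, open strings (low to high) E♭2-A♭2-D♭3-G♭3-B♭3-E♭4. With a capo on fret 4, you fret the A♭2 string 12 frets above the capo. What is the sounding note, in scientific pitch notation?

The capo raises the open A♭2 by 4 semitones to C3; fretting 12 more gives A♭2 + 4 + 12 = A♭2 + 16 semitones = C4.

C4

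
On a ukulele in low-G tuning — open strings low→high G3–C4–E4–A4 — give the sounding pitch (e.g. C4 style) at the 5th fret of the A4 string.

D5

Each fret is one semitone, so A4 + 5 = D5.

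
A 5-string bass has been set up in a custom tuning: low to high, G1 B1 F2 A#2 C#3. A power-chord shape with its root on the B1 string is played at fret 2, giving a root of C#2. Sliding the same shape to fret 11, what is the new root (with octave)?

A#2

Moving from fret 2 to fret 11 shifts the root by 9 semitones.
C#2 up 9 semitones is A#2.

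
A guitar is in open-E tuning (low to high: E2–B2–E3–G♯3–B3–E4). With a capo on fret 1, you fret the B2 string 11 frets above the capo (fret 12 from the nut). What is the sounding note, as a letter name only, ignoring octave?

B

The capo raises the open B2 by 1 semitone to C3; fretting 11 more gives B2 + 1 + 11 = B2 + 12 semitones, landing on B.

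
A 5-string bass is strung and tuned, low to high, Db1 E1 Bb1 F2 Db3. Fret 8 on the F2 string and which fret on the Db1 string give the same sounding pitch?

F2 at fret 8 is F2 + 8 semitones = Db3.
The open Db1 string is 16 semitones below the open F2, so the same pitch on the Db1 string lies at fret 8 + 16 = 24.

24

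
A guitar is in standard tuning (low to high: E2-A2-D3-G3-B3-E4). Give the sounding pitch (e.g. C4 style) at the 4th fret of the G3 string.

B3

The open G3 string plus 4 semitones: G–G#–A–A#–B.
No B→C boundary is crossed, so the octave stays at 3.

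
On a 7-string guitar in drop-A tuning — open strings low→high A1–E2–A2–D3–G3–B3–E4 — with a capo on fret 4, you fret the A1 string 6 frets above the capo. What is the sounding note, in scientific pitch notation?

G2

The capo raises the open A1 by 4 semitones to C#2; fretting 6 more gives A1 + 4 + 6 = A1 + 10 semitones = G2.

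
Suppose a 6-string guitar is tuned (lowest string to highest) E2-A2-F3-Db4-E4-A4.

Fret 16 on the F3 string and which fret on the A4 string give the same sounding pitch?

F3 at fret 16 is F3 + 16 semitones = A4.
The open A4 string is 16 semitones above the open F3, so the same pitch on the A4 string lies at fret 16 − 16 = 0.

0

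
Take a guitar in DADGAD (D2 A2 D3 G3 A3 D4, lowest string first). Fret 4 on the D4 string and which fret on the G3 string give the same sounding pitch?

Fret 4 on D4 is MIDI 62 + 4 = 66 (F♯4). On the G3 string (open MIDI 55), that pitch is 66 − 55 = fret 11.

11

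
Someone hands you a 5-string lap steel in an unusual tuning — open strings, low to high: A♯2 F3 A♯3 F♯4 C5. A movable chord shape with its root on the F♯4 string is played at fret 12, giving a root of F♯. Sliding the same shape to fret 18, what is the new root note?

Moving from fret 12 to fret 18 shifts the root by 6 semitones.
F♯ up 6 semitones is C.

C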